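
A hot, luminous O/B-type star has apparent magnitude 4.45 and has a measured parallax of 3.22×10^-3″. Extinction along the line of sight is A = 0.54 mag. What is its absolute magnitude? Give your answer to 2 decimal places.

M ≈ -3.55

d = 1/p = 1/3.22×10^-3″ = 310.6 pc
5 log₁₀(d/10 pc) = 5 log₁₀(310.6) − 5 = 7.461
M = m − 5 log₁₀(d/10) − A = 4.45 − 7.461 − 0.54 = -3.551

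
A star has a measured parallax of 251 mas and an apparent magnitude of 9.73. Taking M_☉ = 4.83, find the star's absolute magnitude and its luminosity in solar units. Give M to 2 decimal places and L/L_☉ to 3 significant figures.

M ≈ 11.73; L/L_☉ ≈ 1.74×10^-3

d = 1/p = 1000/251 mas = 3.984 pc
M = m − 5 log₁₀ d + 5 = 9.73 − 5·0.6003 + 5 = 11.728
M − M_☉ = 11.728 − 4.83 = 6.898
L/L_☉ = 10^(−0.4 × 6.898) = 1.740×10^-3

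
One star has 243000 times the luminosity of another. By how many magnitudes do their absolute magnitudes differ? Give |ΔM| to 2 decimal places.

Pogson: ΔM = −2.5 log₁₀(ratio) = −2.5 log₁₀(243000) = −2.5 × 5.3856 = -13.464

|ΔM| ≈ 13.46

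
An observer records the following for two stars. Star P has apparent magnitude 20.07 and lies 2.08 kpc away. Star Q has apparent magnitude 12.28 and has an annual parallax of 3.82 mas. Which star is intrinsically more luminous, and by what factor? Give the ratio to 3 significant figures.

Star Q is more luminous, by a factor of 20.7.

Star P: d = 2.08 kpc = 2080 pc
Star P: M = m − 5 log₁₀ d + 5 = 20.07 − 5·3.3181 + 5 = 8.480
Star Q: p = 3.82 mas = 3.82×10^-3″ → d = 1/p = 261.8 pc
Star Q: M = m − 5 log₁₀ d + 5 = 12.28 − 5·2.4179 + 5 = 5.190
ΔM = M_P − M_Q = 8.480 − (5.190) = 3.289; smaller M is more luminous → Star Q.
L ratio = 10^(0.4 |ΔM|) = 10^1.316 = 20.69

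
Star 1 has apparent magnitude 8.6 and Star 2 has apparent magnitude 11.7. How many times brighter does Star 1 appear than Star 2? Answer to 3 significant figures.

17.4

Δm = 8.6 − (11.7) = -3.1
Flux ratio = 10^(−0.4 Δm) = 10^(−0.4 × -3.1) = 10^1.240 = 17.38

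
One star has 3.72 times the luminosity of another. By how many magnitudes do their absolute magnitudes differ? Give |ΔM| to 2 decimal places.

|ΔM| ≈ 1.43

Pogson: ΔM = −2.5 log₁₀(ratio) = −2.5 log₁₀(3.72) = −2.5 × 0.5705 = -1.426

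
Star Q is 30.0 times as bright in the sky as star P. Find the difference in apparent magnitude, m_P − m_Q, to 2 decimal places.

Pogson: Δm = −2.5 log₁₀(ratio) = −2.5 log₁₀(30.0) = −2.5 × 1.4771 = -3.693
Star Q is brighter so has the smaller magnitude: m_P − m_Q is positive.

m_P − m_Q ≈ 3.69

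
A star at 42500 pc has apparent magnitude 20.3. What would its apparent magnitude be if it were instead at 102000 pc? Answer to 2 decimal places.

m ≈ 22.20

Flux ∝ 1/d², so Δm = 5 log₁₀(d₂/d₁) = 5 log₁₀(102000/42500) = 1.901
m₂ = m₁ + Δm = 20.3 + (1.901) = 22.201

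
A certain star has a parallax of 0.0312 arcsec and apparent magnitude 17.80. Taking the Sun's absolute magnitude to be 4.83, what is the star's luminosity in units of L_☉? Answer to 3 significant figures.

L/L_☉ ≈ 6.66×10^-5

d = 1/p = 1/0.0312″ = 32.05 pc
M = m − 5 log₁₀ d + 5 = 17.80 − 5·1.5058 + 5 = 15.271
M − M_☉ = 15.271 − 4.83 = 10.441
L/L_☉ = 10^(−0.4 × 10.441) = 6.663×10^-5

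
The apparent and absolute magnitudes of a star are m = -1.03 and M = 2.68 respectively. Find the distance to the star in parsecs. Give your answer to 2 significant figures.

d ≈ 1.8 pc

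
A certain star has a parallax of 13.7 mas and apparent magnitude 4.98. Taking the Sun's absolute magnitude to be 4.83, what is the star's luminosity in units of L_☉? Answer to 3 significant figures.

L/L_☉ ≈ 46.4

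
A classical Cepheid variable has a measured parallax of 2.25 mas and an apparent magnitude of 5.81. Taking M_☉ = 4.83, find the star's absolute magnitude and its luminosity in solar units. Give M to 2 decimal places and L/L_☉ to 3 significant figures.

M ≈ -2.43; L/L_☉ ≈ 801

d = 1/p = 1000/2.25 mas = 444.4 pc
M = m − 5 log₁₀ d + 5 = 5.81 − 5·2.6478 + 5 = -2.429
M − M_☉ = -2.429 − 4.83 = -7.259
L/L_☉ = 10^(−0.4 × -7.259) = 801.0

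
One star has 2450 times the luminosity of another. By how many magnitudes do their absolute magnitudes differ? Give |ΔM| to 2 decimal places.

|ΔM| ≈ 8.47

Pogson: ΔM = −2.5 log₁₀(ratio) = −2.5 log₁₀(2450) = −2.5 × 3.3892 = -8.473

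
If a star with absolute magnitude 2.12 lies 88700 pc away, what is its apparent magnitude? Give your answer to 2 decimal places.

m ≈ 21.86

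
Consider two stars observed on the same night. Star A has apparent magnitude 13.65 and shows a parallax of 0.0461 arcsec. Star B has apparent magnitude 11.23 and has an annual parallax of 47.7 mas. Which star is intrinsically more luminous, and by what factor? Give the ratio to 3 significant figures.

Star B is more luminous, by a factor of 8.68.

Star A: d = 1/p = 1/0.0461″ = 21.69 pc
Star A: M = m − 5 log₁₀ d + 5 = 13.65 − 5·1.3363 + 5 = 11.969
Star B: p = 47.7 mas = 0.0477″ → d = 1/p = 20.96 pc
Star B: M = m − 5 log₁₀ d + 5 = 11.23 − 5·1.3215 + 5 = 9.623
ΔM = M_A − M_B = 11.969 − (9.623) = 2.346; smaller M is more luminous → Star B.
L ratio = 10^(0.4 |ΔM|) = 10^0.938 = 8.677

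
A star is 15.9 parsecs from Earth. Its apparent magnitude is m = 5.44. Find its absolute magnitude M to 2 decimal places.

5 log₁₀(d/10 pc) = 5 log₁₀(15.90) − 5 = 1.007
M = m − 5 log₁₀(d/10) = 5.44 − 1.007 = 4.433

M ≈ 4.43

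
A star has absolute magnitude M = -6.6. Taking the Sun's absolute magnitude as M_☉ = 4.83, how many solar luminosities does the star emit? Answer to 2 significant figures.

M − M_☉ = -6.6 − 4.83 = -11.430
L/L_☉ = 10^(−0.4 (M − M_☉)) = 10^4.572 = 37330

L/L_☉ ≈ 37000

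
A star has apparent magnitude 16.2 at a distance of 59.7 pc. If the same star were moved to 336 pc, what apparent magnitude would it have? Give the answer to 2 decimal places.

m ≈ 19.95

Flux ∝ 1/d², so Δm = 5 log₁₀(d₂/d₁) = 5 log₁₀(336/59.7) = 3.752
m₂ = m₁ + Δm = 16.2 + (3.752) = 19.952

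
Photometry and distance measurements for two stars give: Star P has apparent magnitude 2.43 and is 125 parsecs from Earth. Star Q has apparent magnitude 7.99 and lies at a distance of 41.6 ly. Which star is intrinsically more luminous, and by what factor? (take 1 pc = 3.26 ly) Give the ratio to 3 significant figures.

Star P: M = m − 5 log₁₀ d + 5 = 2.43 − 5·2.0969 + 5 = -3.055
Star Q: d = 41.6 ly / 3.26 = 12.76 pc
Star Q: M = m − 5 log₁₀ d + 5 = 7.99 − 5·1.1059 + 5 = 7.461
ΔM = M_P − M_Q = -3.055 − (7.461) = -10.515; smaller M is more luminous → Star P.
L ratio = 10^(0.4 |ΔM|) = 10^4.206 = 16070

Star P is more luminous, by a factor of 16100.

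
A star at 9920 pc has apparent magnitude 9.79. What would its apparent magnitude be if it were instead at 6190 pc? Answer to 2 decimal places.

m ≈ 8.77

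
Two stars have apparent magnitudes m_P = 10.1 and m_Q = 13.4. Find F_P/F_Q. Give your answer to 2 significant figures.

F_P/F_Q ≈ 21

Δm = 10.1 − (13.4) = -3.3
Flux ratio = 10^(−0.4 Δm) = 10^(−0.4 × -3.3) = 10^1.320 = 20.89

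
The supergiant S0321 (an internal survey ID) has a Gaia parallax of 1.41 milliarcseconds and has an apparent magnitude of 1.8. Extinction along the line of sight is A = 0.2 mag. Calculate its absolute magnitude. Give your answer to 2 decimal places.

p = 1.41 mas = 1.41×10^-3″ → d = 1/p = 709.2 pc
5 log₁₀(d/10 pc) = 5 log₁₀(709.2) − 5 = 9.254
M = m − 5 log₁₀(d/10) − A = 1.8 − 9.254 − 0.2 = -7.654

M ≈ -7.65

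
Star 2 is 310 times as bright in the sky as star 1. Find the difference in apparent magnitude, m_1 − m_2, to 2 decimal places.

m_1 − m_2 ≈ 6.23

Pogson: Δm = −2.5 log₁₀(ratio) = −2.5 log₁₀(310) = −2.5 × 2.4914 = -6.228
Star 2 is brighter so has the smaller magnitude: m_1 − m_2 is positive.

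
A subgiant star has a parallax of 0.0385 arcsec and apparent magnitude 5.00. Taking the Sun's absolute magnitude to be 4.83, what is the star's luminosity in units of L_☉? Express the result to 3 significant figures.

L/L_☉ ≈ 5.77

d = 1/p = 1/0.0385″ = 25.97 pc
M = m − 5 log₁₀ d + 5 = 5.00 − 5·1.4145 + 5 = 2.927
M − M_☉ = 2.927 − 4.83 = -1.903
L/L_☉ = 10^(−0.4 × -1.903) = 5.769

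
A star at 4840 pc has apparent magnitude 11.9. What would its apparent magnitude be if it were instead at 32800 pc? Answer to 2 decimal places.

Flux ∝ 1/d², so Δm = 5 log₁₀(d₂/d₁) = 5 log₁₀(32800/4840) = 4.155
m₂ = m₁ + Δm = 11.9 + (4.155) = 16.055

m ≈ 16.06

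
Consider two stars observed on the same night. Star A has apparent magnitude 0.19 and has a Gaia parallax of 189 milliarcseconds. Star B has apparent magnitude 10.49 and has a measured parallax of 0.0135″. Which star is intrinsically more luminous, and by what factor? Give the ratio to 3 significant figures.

Star A: p = 189 mas = 0.189″ → d = 1/p = 5.291 pc
Star A: M = m − 5 log₁₀ d + 5 = 0.19 − 5·0.7235 + 5 = 1.572
Star B: d = 1/p = 1/0.0135″ = 74.07 pc
Star B: M = m − 5 log₁₀ d + 5 = 10.49 − 5·1.8697 + 5 = 6.142
ΔM = M_A − M_B = 1.572 − (6.142) = -4.569; smaller M is more luminous → Star A.
L ratio = 10^(0.4 |ΔM|) = 10^1.828 = 67.26

Star A is more luminous, by a factor of 67.3.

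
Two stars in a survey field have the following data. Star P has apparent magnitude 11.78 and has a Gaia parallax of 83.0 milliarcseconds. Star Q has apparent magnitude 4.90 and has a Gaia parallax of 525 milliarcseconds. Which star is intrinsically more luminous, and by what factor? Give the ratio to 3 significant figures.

Star P: p = 83.0 mas = 0.0830″ → d = 1/p = 12.05 pc
Star P: M = m − 5 log₁₀ d + 5 = 11.78 − 5·1.0809 + 5 = 11.375
Star Q: p = 525 mas = 0.525″ → d = 1/p = 1.905 pc
Star Q: M = m − 5 log₁₀ d + 5 = 4.90 − 5·0.2798 + 5 = 8.501
ΔM = M_P − M_Q = 11.375 − (8.501) = 2.875; smaller M is more luminous → Star Q.
L ratio = 10^(0.4 |ΔM|) = 10^1.150 = 14.12

Star Q is more luminous, by a factor of 14.1.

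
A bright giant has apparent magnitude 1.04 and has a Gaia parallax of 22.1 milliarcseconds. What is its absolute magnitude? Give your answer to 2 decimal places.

M ≈ -2.24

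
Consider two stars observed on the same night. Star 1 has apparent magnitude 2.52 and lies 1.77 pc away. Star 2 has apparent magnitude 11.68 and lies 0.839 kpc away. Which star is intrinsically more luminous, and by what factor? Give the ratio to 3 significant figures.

Star 1: M = m − 5 log₁₀ d + 5 = 2.52 − 5·0.2480 + 5 = 6.280
Star 2: d = 0.839 kpc = 839.0 pc
Star 2: M = m − 5 log₁₀ d + 5 = 11.68 − 5·2.9238 + 5 = 2.061
ΔM = M_1 − M_2 = 6.280 − (2.061) = 4.219; smaller M is more luminous → Star 2.
L ratio = 10^(0.4 |ΔM|) = 10^1.688 = 48.71

Star 2 is more luminous, by a factor of 48.7.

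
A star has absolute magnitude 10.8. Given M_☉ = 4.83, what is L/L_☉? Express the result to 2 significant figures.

M − M_☉ = 10.8 − 4.83 = 5.970
L/L_☉ = 10^(−0.4 (M − M_☉)) = 10^-2.388 = 4.093×10^-3

L/L_☉ ≈ 4.1×10^-3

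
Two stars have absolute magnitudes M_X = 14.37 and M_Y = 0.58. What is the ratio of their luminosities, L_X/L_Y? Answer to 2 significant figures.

ΔM = M_X − M_Y = 13.79
L_X/L_Y = 10^(−0.4 ΔM) = 10^-5.516 = 3.048×10^-6

L_X/L_Y ≈ 3.0×10^-6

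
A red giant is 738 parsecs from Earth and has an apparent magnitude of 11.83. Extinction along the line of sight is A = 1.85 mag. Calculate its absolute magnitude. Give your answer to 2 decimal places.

5 log₁₀(d/10 pc) = 5 log₁₀(738.0) − 5 = 9.340
M = m − 5 log₁₀(d/10) − A = 11.83 − 9.340 − 1.85 = 0.640

M ≈ 0.64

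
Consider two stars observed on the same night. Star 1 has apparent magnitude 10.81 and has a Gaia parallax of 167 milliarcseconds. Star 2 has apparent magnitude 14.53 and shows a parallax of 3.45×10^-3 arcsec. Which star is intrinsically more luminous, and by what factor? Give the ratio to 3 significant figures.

Star 2 is more luminous, by a factor of 76.2.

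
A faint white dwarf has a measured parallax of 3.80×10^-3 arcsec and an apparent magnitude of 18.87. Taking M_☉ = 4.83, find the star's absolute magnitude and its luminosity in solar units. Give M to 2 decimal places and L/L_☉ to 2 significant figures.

M ≈ 11.77; L/L_☉ ≈ 1.7×10^-3

d = 1/p = 1/3.80×10^-3″ = 263.2 pc
M = m − 5 log₁₀ d + 5 = 18.87 − 5·2.4202 + 5 = 11.769
M − M_☉ = 11.769 − 4.83 = 6.939
L/L_☉ = 10^(−0.4 × 6.939) = 1.677×10^-3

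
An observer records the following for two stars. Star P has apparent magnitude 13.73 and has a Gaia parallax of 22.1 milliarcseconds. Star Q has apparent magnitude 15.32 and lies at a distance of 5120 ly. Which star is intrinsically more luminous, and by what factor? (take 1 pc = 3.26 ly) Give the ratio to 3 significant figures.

Star Q is more luminous, by a factor of 279.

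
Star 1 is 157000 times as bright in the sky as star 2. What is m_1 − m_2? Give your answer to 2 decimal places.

m_1 − m_2 ≈ -12.99

Pogson: Δm = −2.5 log₁₀(ratio) = −2.5 log₁₀(157000) = −2.5 × 5.1959 = -12.990
Star 1 is brighter, so it has the smaller magnitude: the difference is negative.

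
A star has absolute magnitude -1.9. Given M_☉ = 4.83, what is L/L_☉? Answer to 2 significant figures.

M − M_☉ = -1.9 − 4.83 = -6.730
L/L_☉ = 10^(−0.4 (M − M_☉)) = 10^2.692 = 492.0

L/L_☉ ≈ 490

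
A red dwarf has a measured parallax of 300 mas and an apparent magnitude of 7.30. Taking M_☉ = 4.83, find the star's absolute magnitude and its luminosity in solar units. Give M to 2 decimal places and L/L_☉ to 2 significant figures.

d = 1/p = 1000/300 mas = 3.333 pc
M = m − 5 log₁₀ d + 5 = 7.30 − 5·0.5229 + 5 = 9.686
M − M_☉ = 9.686 − 4.83 = 4.856
L/L_☉ = 10^(−0.4 × 4.856) = 0.01142

M ≈ 9.69; L/L_☉ ≈ 0.011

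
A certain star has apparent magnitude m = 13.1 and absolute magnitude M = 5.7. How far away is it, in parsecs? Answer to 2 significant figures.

d ≈ 300 pc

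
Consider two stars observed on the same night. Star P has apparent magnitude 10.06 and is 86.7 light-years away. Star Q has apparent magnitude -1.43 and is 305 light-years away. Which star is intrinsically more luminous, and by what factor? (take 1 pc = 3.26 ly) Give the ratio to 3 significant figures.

Star P: d = 86.7 ly / 3.26 = 26.60 pc
Star P: M = m − 5 log₁₀ d + 5 = 10.06 − 5·1.4248 + 5 = 7.936
Star Q: d = 305 ly / 3.26 = 93.56 pc
Star Q: M = m − 5 log₁₀ d + 5 = -1.43 − 5·1.9711 + 5 = -6.285
ΔM = M_P − M_Q = 7.936 − (-6.285) = 14.221; smaller M is more luminous → Star Q.
L ratio = 10^(0.4 |ΔM|) = 10^5.689 = 488200

Star Q is more luminous, by a factor of 488000.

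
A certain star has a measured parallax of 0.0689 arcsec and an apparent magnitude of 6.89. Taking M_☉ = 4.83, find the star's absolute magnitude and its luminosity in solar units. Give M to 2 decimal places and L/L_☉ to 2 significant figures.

d = 1/p = 1/0.0689″ = 14.51 pc
M = m − 5 log₁₀ d + 5 = 6.89 − 5·1.1618 + 5 = 6.081
M − M_☉ = 6.081 − 4.83 = 1.251
L/L_☉ = 10^(−0.4 × 1.251) = 0.3159

M ≈ 6.08; L/L_☉ ≈ 0.32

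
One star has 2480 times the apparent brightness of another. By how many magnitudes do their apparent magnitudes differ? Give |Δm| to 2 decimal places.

Pogson: Δm = −2.5 log₁₀(ratio) = −2.5 log₁₀(2480) = −2.5 × 3.3945 = -8.486

|Δm| ≈ 8.49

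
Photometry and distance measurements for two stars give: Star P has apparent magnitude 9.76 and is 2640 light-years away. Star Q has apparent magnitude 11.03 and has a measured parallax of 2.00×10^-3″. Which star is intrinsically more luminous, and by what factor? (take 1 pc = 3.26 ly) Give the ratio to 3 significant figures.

Star P: d = 2640 ly / 3.26 = 809.8 pc
Star P: M = m − 5 log₁₀ d + 5 = 9.76 − 5·2.9084 + 5 = 0.218
Star Q: d = 1/p = 1/2.00×10^-3″ = 500.0 pc
Star Q: M = m − 5 log₁₀ d + 5 = 11.03 − 5·2.6990 + 5 = 2.535
ΔM = M_P − M_Q = 0.218 − (2.535) = -2.317; smaller M is more luminous → Star P.
L ratio = 10^(0.4 |ΔM|) = 10^0.927 = 8.450

Star P is more luminous, by a factor of 8.45.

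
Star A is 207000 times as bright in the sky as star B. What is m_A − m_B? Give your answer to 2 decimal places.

Pogson: Δm = −2.5 log₁₀(ratio) = −2.5 log₁₀(207000) = −2.5 × 5.3160 = -13.290
Star A is brighter, so it has the smaller magnitude: the difference is negative.

m_A − m_B ≈ -13.29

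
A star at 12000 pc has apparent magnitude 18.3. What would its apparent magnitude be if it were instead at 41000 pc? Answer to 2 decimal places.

m ≈ 20.97

Flux ∝ 1/d², so Δm = 5 log₁₀(d₂/d₁) = 5 log₁₀(41000/12000) = 2.668
m₂ = m₁ + Δm = 18.3 + (2.668) = 20.968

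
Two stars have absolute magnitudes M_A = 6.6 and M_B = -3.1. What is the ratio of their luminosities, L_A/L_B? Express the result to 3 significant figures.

L_A/L_B ≈ 1.32×10^-4

ΔM = M_A − M_B = 9.7
L_A/L_B = 10^(−0.4 ΔM) = 10^-3.880 = 1.318×10^-4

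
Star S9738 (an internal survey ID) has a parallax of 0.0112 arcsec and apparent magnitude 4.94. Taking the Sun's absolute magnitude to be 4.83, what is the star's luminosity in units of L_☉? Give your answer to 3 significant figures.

L/L_☉ ≈ 72.0

d = 1/p = 1/0.0112″ = 89.29 pc
M = m − 5 log₁₀ d + 5 = 4.94 − 5·1.9508 + 5 = 0.186
M − M_☉ = 0.186 − 4.83 = -4.644
L/L_☉ = 10^(−0.4 × -4.644) = 72.04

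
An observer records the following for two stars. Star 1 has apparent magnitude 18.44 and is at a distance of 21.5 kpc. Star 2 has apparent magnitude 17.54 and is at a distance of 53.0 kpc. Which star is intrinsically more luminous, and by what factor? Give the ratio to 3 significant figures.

Star 1: d = 21.5 kpc = 21500 pc
Star 1: M = m − 5 log₁₀ d + 5 = 18.44 − 5·4.3324 + 5 = 1.778
Star 2: d = 53.0 kpc = 53000 pc
Star 2: M = m − 5 log₁₀ d + 5 = 17.54 − 5·4.7243 + 5 = -1.081
ΔM = M_1 − M_2 = 1.778 − (-1.081) = 2.859; smaller M is more luminous → Star 2.
L ratio = 10^(0.4 |ΔM|) = 10^1.144 = 13.92

Star 2 is more luminous, by a factor of 13.9.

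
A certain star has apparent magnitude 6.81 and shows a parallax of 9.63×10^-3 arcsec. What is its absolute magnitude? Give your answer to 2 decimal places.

d = 1/p = 1/9.63×10^-3″ = 103.8 pc
5 log₁₀(d/10 pc) = 5 log₁₀(103.8) − 5 = 5.082
M = m − 5 log₁₀(d/10) = 6.81 − 5.082 = 1.728

M ≈ 1.73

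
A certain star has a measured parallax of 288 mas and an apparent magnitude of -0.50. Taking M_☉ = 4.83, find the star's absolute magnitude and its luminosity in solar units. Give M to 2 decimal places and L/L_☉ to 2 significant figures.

d = 1/p = 1000/288 mas = 3.472 pc
M = m − 5 log₁₀ d + 5 = -0.50 − 5·0.5406 + 5 = 1.797
M − M_☉ = 1.797 − 4.83 = -3.033
L/L_☉ = 10^(−0.4 × -3.033) = 16.34

M ≈ 1.80; L/L_☉ ≈ 16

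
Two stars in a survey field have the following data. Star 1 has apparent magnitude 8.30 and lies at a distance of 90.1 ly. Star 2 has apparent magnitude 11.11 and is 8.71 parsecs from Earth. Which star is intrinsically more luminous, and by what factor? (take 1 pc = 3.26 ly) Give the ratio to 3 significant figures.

Star 1: d = 90.1 ly / 3.26 = 27.64 pc
Star 1: M = m − 5 log₁₀ d + 5 = 8.30 − 5·1.4415 + 5 = 6.092
Star 2: M = m − 5 log₁₀ d + 5 = 11.11 − 5·0.9400 + 5 = 11.410
ΔM = M_1 − M_2 = 6.092 − (11.410) = -5.317; smaller M is more luminous → Star 1.
L ratio = 10^(0.4 |ΔM|) = 10^2.127 = 134.0

Star 1 is more luminous, by a factor of 134.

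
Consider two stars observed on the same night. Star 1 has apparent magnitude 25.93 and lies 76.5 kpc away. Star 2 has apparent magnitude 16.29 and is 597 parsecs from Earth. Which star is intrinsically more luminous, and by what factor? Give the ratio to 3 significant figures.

Star 1 is more luminous, by a factor of 2.29.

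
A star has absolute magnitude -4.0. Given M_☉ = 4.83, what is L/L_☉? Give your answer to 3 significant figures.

L/L_☉ ≈ 3400

M − M_☉ = -4.0 − 4.83 = -8.830
L/L_☉ = 10^(−0.4 (M − M_☉)) = 10^3.532 = 3404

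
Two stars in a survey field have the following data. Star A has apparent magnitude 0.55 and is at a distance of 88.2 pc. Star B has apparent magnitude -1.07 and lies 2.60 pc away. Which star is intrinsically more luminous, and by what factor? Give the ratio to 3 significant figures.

Star A: M = m − 5 log₁₀ d + 5 = 0.55 − 5·1.9455 + 5 = -4.177
Star B: M = m − 5 log₁₀ d + 5 = -1.07 − 5·0.4150 + 5 = 1.855
ΔM = M_A − M_B = -4.177 − (1.855) = -6.032; smaller M is more luminous → Star A.
L ratio = 10^(0.4 |ΔM|) = 10^2.413 = 258.8

Star A is more luminous, by a factor of 259.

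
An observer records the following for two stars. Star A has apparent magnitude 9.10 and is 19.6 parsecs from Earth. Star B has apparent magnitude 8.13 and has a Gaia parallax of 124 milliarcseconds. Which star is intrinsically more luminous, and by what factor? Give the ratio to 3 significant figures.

Star A: M = m − 5 log₁₀ d + 5 = 9.10 − 5·1.2923 + 5 = 7.639
Star B: p = 124 mas = 0.124″ → d = 1/p = 8.065 pc
Star B: M = m − 5 log₁₀ d + 5 = 8.13 − 5·0.9066 + 5 = 8.597
ΔM = M_A − M_B = 7.639 − (8.597) = -0.958; smaller M is more luminous → Star A.
L ratio = 10^(0.4 |ΔM|) = 10^0.383 = 2.417

Star A is more luminous, by a factor of 2.42.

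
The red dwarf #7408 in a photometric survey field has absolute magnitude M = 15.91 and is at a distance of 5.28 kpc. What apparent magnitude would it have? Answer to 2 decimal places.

d = 5.28 kpc = 5280 pc
m = M + 5 log₁₀ d − 5 = 15.91 + 5·3.7226 − 5 = 29.523

m ≈ 29.52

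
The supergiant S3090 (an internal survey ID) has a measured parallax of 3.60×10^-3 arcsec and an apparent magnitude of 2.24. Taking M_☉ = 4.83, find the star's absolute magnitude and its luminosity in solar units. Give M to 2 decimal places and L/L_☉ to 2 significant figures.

M ≈ -4.98; L/L_☉ ≈ 8400

d = 1/p = 1/3.60×10^-3″ = 277.8 pc
M = m − 5 log₁₀ d + 5 = 2.24 − 5·2.4437 + 5 = -4.978
M − M_☉ = -4.978 − 4.83 = -9.808
L/L_☉ = 10^(−0.4 × -9.808) = 8383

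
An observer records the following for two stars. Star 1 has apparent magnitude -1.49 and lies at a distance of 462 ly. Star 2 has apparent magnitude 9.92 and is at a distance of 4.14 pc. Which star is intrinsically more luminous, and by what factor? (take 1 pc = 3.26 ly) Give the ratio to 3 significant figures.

Star 1 is more luminous, by a factor of 4.29×10^7.

Star 1: d = 462 ly / 3.26 = 141.7 pc
Star 1: M = m − 5 log₁₀ d + 5 = -1.49 − 5·2.1514 + 5 = -7.247
Star 2: M = m − 5 log₁₀ d + 5 = 9.92 − 5·0.6170 + 5 = 11.835
ΔM = M_1 − M_2 = -7.247 − (11.835) = -19.082; smaller M is more luminous → Star 1.
L ratio = 10^(0.4 |ΔM|) = 10^7.633 = 4.294×10^7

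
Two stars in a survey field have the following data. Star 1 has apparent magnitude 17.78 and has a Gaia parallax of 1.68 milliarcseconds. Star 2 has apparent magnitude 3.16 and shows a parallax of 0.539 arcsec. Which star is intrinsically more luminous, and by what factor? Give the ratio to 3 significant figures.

Star 2 is more luminous, by a factor of 6.85.

Star 1: p = 1.68 mas = 1.68×10^-3″ → d = 1/p = 595.2 pc
Star 1: M = m − 5 log₁₀ d + 5 = 17.78 − 5·2.7747 + 5 = 8.907
Star 2: d = 1/p = 1/0.539″ = 1.855 pc
Star 2: M = m − 5 log₁₀ d + 5 = 3.16 − 5·0.2684 + 5 = 6.818
ΔM = M_1 − M_2 = 8.907 − (6.818) = 2.089; smaller M is more luminous → Star 2.
L ratio = 10^(0.4 |ΔM|) = 10^0.835 = 6.846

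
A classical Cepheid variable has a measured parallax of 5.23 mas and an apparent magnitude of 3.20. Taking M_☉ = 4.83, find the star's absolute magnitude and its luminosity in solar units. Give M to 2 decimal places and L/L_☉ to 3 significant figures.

M ≈ -3.21; L/L_☉ ≈ 1640

d = 1/p = 1000/5.23 mas = 191.2 pc
M = m − 5 log₁₀ d + 5 = 3.20 − 5·2.2815 + 5 = -3.207
M − M_☉ = -3.207 − 4.83 = -8.037
L/L_☉ = 10^(−0.4 × -8.037) = 1641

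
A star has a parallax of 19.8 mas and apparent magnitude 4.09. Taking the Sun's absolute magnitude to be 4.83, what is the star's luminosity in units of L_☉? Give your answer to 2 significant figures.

L/L_☉ ≈ 50

d = 1/p = 1000/19.8 mas = 50.51 pc
M = m − 5 log₁₀ d + 5 = 4.09 − 5·1.7033 + 5 = 0.573
M − M_☉ = 0.573 − 4.83 = -4.257
L/L_☉ = 10^(−0.4 × -4.257) = 50.43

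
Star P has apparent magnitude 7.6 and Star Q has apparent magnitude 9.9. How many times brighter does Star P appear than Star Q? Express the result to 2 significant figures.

8.3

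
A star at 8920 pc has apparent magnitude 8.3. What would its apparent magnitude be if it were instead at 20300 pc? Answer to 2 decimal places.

Flux ∝ 1/d², so Δm = 5 log₁₀(d₂/d₁) = 5 log₁₀(20300/8920) = 1.786
m₂ = m₁ + Δm = 8.3 + (1.786) = 10.086

m ≈ 10.09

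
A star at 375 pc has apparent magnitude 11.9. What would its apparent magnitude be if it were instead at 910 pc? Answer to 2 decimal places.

Flux ∝ 1/d², so Δm = 5 log₁₀(d₂/d₁) = 5 log₁₀(910/375) = 1.925
m₂ = m₁ + Δm = 11.9 + (1.925) = 13.825

m ≈ 13.83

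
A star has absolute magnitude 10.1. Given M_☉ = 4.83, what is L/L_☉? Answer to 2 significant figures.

L/L_☉ ≈ 7.8×10^-3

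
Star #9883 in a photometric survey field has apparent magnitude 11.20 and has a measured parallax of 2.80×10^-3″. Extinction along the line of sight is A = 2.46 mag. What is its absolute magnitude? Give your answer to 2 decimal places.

M ≈ 0.98

d = 1/p = 1/2.80×10^-3″ = 357.1 pc
5 log₁₀(d/10 pc) = 5 log₁₀(357.1) − 5 = 7.764
M = m − 5 log₁₀(d/10) − A = 11.20 − 7.764 − 2.46 = 0.976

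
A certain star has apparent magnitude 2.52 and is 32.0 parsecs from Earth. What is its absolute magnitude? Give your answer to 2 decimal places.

5 log₁₀(d/10 pc) = 5 log₁₀(32.00) − 5 = 2.526
M = m − 5 log₁₀(d/10) = 2.52 − 2.526 = -0.006

M ≈ -0.01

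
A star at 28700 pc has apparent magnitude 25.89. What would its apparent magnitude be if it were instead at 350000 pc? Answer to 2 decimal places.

m ≈ 31.32

Flux ∝ 1/d², so Δm = 5 log₁₀(d₂/d₁) = 5 log₁₀(350000/28700) = 5.431
m₂ = m₁ + Δm = 25.89 + (5.431) = 31.321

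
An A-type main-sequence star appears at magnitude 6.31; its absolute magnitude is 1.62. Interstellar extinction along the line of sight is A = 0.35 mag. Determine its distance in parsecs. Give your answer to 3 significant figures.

d ≈ 73.8 pc

m − M = 5 log₁₀(d/10 pc) + A  ⇒  6.31 − (1.62) − 0.35 = 5 log₁₀(d/10)
4.340 = 5 log₁₀(d/10)
log₁₀ d = (m − M − A)/5 + 1 = 1.8680
d = 10^1.8680 = 73.79 pc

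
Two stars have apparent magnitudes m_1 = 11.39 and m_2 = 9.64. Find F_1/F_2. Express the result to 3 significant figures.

F_1/F_2 ≈ 0.200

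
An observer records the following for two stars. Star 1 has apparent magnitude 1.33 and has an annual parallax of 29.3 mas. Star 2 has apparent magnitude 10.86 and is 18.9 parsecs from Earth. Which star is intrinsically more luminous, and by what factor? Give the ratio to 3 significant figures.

Star 1 is more luminous, by a factor of 21200.

Star 1: p = 29.3 mas = 0.0293″ → d = 1/p = 34.13 pc
Star 1: M = m − 5 log₁₀ d + 5 = 1.33 − 5·1.5331 + 5 = -1.336
Star 2: M = m − 5 log₁₀ d + 5 = 10.86 − 5·1.2765 + 5 = 9.478
ΔM = M_1 − M_2 = -1.336 − (9.478) = -10.813; smaller M is more luminous → Star 1.
L ratio = 10^(0.4 |ΔM|) = 10^4.325 = 21150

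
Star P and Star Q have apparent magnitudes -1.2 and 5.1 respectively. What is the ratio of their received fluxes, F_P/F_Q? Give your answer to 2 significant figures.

F_P/F_Q ≈ 330

Δm = -1.2 − (5.1) = -6.3
Flux ratio = 10^(−0.4 Δm) = 10^(−0.4 × -6.3) = 10^2.520 = 331.1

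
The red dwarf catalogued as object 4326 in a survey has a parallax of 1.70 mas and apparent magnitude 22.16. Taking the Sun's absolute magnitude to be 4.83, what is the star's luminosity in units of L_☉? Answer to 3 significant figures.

d = 1/p = 1000/1.70 mas = 588.2 pc
M = m − 5 log₁₀ d + 5 = 22.16 − 5·2.7696 + 5 = 13.312
M − M_☉ = 13.312 − 4.83 = 8.482
L/L_☉ = 10^(−0.4 × 8.482) = 4.047×10^-4

L/L_☉ ≈ 4.05×10^-4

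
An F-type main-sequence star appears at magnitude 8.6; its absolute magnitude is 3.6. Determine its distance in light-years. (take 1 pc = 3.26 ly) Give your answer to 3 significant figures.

d ≈ 326 ly

μ = m − M = 5.000
m − M = 5 log₁₀ d − 5
log₁₀ d = (m − M)/5 + 1 = 2.0000
d = 10^2.0000 = 100.0 pc
= 326.0 ly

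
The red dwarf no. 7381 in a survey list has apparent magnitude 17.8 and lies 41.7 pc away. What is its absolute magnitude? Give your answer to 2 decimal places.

5 log₁₀(d/10 pc) = 5 log₁₀(41.70) − 5 = 3.101
M = m − 5 log₁₀(d/10) = 17.8 − 3.101 = 14.699

M ≈ 14.70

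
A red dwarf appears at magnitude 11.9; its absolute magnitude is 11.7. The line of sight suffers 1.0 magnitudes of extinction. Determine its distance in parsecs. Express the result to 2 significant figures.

m − M = 5 log₁₀(d/10 pc) + A  ⇒  11.9 − (11.7) − 1.0 = 5 log₁₀(d/10)
-0.800 = 5 log₁₀(d/10)
log₁₀ d = (m − M − A)/5 + 1 = 0.8400
d = 10^0.8400 = 6.918 pc

d ≈ 6.9 pc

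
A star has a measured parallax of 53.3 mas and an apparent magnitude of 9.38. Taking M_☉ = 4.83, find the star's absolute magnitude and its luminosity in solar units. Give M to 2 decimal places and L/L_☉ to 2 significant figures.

M ≈ 8.01; L/L_☉ ≈ 0.053

d = 1/p = 1000/53.3 mas = 18.76 pc
M = m − 5 log₁₀ d + 5 = 9.38 − 5·1.2733 + 5 = 8.014
M − M_☉ = 8.014 − 4.83 = 3.184
L/L_☉ = 10^(−0.4 × 3.184) = 0.05328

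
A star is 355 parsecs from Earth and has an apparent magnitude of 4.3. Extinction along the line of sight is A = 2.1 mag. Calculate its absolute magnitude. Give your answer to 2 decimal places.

M ≈ -5.55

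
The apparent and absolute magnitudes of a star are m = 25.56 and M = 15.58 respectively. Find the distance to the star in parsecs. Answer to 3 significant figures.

d ≈ 991 pc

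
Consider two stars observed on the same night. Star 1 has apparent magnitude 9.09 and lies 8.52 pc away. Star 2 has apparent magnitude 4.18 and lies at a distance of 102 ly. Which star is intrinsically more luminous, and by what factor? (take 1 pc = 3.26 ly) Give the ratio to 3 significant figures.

Star 2 is more luminous, by a factor of 1240.

Star 1: M = m − 5 log₁₀ d + 5 = 9.09 − 5·0.9304 + 5 = 9.438
Star 2: d = 102 ly / 3.26 = 31.29 pc
Star 2: M = m − 5 log₁₀ d + 5 = 4.18 − 5·1.4954 + 5 = 1.703
ΔM = M_1 − M_2 = 9.438 − (1.703) = 7.735; smaller M is more luminous → Star 2.
L ratio = 10^(0.4 |ΔM|) = 10^3.094 = 1241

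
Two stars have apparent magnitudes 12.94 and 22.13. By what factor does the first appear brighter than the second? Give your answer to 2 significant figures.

4700

Magnitude difference = -9.19
Flux ratio = 10^(−0.4 Δm) = 10^(−0.4 × -9.19) = 10^3.676 = 4742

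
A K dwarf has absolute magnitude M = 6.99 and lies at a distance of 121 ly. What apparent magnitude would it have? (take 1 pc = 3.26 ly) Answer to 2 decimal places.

m ≈ 9.84

d = 121 ly / 3.26 = 37.12 pc
m = M + 5 log₁₀ d − 5 = 6.99 + 5·1.5696 − 5 = 9.838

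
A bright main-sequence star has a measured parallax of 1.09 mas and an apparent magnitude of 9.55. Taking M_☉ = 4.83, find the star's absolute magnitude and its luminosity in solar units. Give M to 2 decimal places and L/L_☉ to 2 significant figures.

d = 1/p = 1000/1.09 mas = 917.4 pc
M = m − 5 log₁₀ d + 5 = 9.55 − 5·2.9626 + 5 = -0.263
M − M_☉ = -0.263 − 4.83 = -5.093
L/L_☉ = 10^(−0.4 × -5.093) = 108.9

M ≈ -0.26; L/L_☉ ≈ 110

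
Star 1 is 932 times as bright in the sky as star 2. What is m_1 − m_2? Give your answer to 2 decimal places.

Pogson: Δm = −2.5 log₁₀(ratio) = −2.5 log₁₀(932) = −2.5 × 2.9694 = -7.424
Star 1 is brighter, so it has the smaller magnitude: the difference is negative.

m_1 − m_2 ≈ -7.42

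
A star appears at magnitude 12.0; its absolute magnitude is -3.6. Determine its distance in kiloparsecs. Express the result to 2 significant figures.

d ≈ 13 kpc

μ = m − M = 15.600
m − M = 5 log₁₀ d − 5
log₁₀ d = (m − M)/5 + 1 = 4.1200
d = 10^4.1200 = 13180 pc
= 13.18 kpc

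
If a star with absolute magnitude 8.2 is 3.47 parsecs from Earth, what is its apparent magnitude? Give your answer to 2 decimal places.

m ≈ 5.90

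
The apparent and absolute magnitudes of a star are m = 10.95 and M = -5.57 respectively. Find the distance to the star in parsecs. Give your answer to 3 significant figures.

d ≈ 20100 pc

Distance modulus: m − M = 10.95 − (-5.57) = 16.520
m − M = 5 log₁₀ d − 5
log₁₀ d = (m − M)/5 + 1 = 4.3040
d = 10^4.3040 = 20140 pc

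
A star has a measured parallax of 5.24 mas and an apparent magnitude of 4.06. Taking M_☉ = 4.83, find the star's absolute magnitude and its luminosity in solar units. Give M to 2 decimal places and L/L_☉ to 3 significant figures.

M ≈ -2.34; L/L_☉ ≈ 740

d = 1/p = 1000/5.24 mas = 190.8 pc
M = m − 5 log₁₀ d + 5 = 4.06 − 5·2.2807 + 5 = -2.343
M − M_☉ = -2.343 − 4.83 = -7.173
L/L_☉ = 10^(−0.4 × -7.173) = 740.2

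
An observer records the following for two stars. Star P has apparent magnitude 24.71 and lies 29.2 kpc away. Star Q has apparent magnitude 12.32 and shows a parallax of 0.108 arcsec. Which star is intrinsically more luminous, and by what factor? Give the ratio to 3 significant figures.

Star P: d = 29.2 kpc = 29200 pc
Star P: M = m − 5 log₁₀ d + 5 = 24.71 − 5·4.4654 + 5 = 7.383
Star Q: d = 1/p = 1/0.108″ = 9.259 pc
Star Q: M = m − 5 log₁₀ d + 5 = 12.32 − 5·0.9666 + 5 = 12.487
ΔM = M_P − M_Q = 7.383 − (12.487) = -5.104; smaller M is more luminous → Star P.
L ratio = 10^(0.4 |ΔM|) = 10^2.042 = 110.1

Star P is more luminous, by a factor of 110.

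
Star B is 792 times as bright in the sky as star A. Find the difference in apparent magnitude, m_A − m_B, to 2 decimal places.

m_A − m_B ≈ 7.25

Pogson: Δm = −2.5 log₁₀(ratio) = −2.5 log₁₀(792) = −2.5 × 2.8987 = -7.247
Star B is brighter so has the smaller magnitude: m_A − m_B is positive.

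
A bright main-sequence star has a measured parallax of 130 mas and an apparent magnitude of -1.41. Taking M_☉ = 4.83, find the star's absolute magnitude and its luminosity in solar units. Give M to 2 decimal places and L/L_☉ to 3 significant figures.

M ≈ -0.84; L/L_☉ ≈ 185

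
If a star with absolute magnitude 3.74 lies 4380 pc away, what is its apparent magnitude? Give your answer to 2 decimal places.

m = M + 5 log₁₀ d − 5 = 3.74 + 5·3.6415 − 5 = 16.947

m ≈ 16.95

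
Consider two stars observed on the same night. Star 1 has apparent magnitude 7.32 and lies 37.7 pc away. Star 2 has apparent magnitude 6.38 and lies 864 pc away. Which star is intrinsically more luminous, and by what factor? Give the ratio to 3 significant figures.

Star 2 is more luminous, by a factor of 1250.

Star 1: M = m − 5 log₁₀ d + 5 = 7.32 − 5·1.5763 + 5 = 4.438
Star 2: M = m − 5 log₁₀ d + 5 = 6.38 − 5·2.9365 + 5 = -3.303
ΔM = M_1 − M_2 = 4.438 − (-3.303) = 7.741; smaller M is more luminous → Star 2.
L ratio = 10^(0.4 |ΔM|) = 10^3.096 = 1248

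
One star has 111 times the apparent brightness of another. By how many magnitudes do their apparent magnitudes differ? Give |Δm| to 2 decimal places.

|Δm| ≈ 5.11

Pogson: Δm = −2.5 log₁₀(ratio) = −2.5 log₁₀(111) = −2.5 × 2.0453 = -5.113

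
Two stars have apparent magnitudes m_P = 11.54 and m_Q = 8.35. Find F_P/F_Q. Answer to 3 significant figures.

F_P/F_Q ≈ 0.0530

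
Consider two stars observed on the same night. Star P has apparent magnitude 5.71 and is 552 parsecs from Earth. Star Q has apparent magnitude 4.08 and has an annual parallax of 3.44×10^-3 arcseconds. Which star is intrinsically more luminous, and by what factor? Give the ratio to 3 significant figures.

Star Q is more luminous, by a factor of 1.24.

Star P: M = m − 5 log₁₀ d + 5 = 5.71 − 5·2.7419 + 5 = -3.000
Star Q: d = 1/p = 1/3.44×10^-3″ = 290.7 pc
Star Q: M = m − 5 log₁₀ d + 5 = 4.08 − 5·2.4634 + 5 = -3.237
ΔM = M_P − M_Q = -3.000 − (-3.237) = 0.238; smaller M is more luminous → Star Q.
L ratio = 10^(0.4 |ΔM|) = 10^0.095 = 1.245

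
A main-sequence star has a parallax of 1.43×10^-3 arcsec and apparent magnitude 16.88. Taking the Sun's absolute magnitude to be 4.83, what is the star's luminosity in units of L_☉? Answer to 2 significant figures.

d = 1/p = 1/1.43×10^-3″ = 699.3 pc
M = m − 5 log₁₀ d + 5 = 16.88 − 5·2.8447 + 5 = 7.657
M − M_☉ = 7.657 − 4.83 = 2.827
L/L_☉ = 10^(−0.4 × 2.827) = 0.07402

L/L_☉ ≈ 0.074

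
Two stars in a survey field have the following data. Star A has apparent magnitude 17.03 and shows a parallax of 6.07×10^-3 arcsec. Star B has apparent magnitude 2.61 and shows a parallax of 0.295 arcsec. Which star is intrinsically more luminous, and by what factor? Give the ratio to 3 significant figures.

Star B is more luminous, by a factor of 248.

Star A: d = 1/p = 1/6.07×10^-3″ = 164.7 pc
Star A: M = m − 5 log₁₀ d + 5 = 17.03 − 5·2.2168 + 5 = 10.946
Star B: d = 1/p = 1/0.295″ = 3.390 pc
Star B: M = m − 5 log₁₀ d + 5 = 2.61 − 5·0.5302 + 5 = 4.959
ΔM = M_A − M_B = 10.946 − (4.959) = 5.987; smaller M is more luminous → Star B.
L ratio = 10^(0.4 |ΔM|) = 10^2.395 = 248.2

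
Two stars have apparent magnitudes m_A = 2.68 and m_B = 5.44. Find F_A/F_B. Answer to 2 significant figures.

F_A/F_B ≈ 13

Δm = 2.68 − (5.44) = -2.76
Flux ratio = 10^(−0.4 Δm) = 10^(−0.4 × -2.76) = 10^1.104 = 12.71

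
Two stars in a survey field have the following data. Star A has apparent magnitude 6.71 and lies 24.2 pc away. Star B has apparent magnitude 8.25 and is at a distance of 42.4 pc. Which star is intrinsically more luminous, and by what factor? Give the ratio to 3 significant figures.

Star A is more luminous, by a factor of 1.35.

Star A: M = m − 5 log₁₀ d + 5 = 6.71 − 5·1.3838 + 5 = 4.791
Star B: M = m − 5 log₁₀ d + 5 = 8.25 − 5·1.6274 + 5 = 5.113
ΔM = M_A − M_B = 4.791 − (5.113) = -0.322; smaller M is more luminous → Star A.
L ratio = 10^(0.4 |ΔM|) = 10^0.129 = 1.346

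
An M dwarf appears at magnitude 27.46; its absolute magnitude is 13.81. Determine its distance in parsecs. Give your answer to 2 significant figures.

d ≈ 5400 pc

μ = m − M = 13.650
m − M = 5 log₁₀ d − 5
log₁₀ d = (m − M)/5 + 1 = 3.7300
d = 10^3.7300 = 5370 pc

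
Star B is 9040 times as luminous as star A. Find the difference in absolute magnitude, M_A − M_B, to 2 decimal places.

Pogson: ΔM = −2.5 log₁₀(ratio) = −2.5 log₁₀(9040) = −2.5 × 3.9562 = -9.890
Star B is brighter so has the smaller magnitude: M_A − M_B is positive.

M_A − M_B ≈ 9.89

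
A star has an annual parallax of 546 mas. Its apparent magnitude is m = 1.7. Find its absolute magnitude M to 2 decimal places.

p = 546 mas = 0.546″ → d = 1/p = 1.832 pc
5 log₁₀(d/10 pc) = 5 log₁₀(1.832) − 5 = -3.686
M = m − 5 log₁₀(d/10) = 1.7 + 3.686 = 5.386

M ≈ 5.39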